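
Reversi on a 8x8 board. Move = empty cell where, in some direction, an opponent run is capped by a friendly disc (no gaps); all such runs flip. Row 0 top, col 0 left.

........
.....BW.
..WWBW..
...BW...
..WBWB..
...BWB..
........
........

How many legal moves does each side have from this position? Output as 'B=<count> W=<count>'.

-- B to move --
(0,5): no bracket -> illegal
(0,6): no bracket -> illegal
(0,7): flips 3 -> legal
(1,1): flips 1 -> legal
(1,2): flips 2 -> legal
(1,3): flips 1 -> legal
(1,4): no bracket -> illegal
(1,7): flips 1 -> legal
(2,1): flips 2 -> legal
(2,6): flips 1 -> legal
(2,7): no bracket -> illegal
(3,1): flips 1 -> legal
(3,2): no bracket -> illegal
(3,5): flips 3 -> legal
(3,6): no bracket -> illegal
(4,1): flips 1 -> legal
(5,1): flips 1 -> legal
(5,2): no bracket -> illegal
(6,3): flips 1 -> legal
(6,4): flips 3 -> legal
(6,5): flips 1 -> legal
B mobility = 14
-- W to move --
(0,4): no bracket -> illegal
(0,5): flips 1 -> legal
(0,6): flips 3 -> legal
(1,3): no bracket -> illegal
(1,4): flips 2 -> legal
(2,6): no bracket -> illegal
(3,2): flips 2 -> legal
(3,5): no bracket -> illegal
(3,6): flips 1 -> legal
(4,6): flips 1 -> legal
(5,2): flips 2 -> legal
(5,6): flips 2 -> legal
(6,2): flips 1 -> legal
(6,3): flips 3 -> legal
(6,4): flips 1 -> legal
(6,5): no bracket -> illegal
(6,6): flips 1 -> legal
W mobility = 12

Answer: B=14 W=12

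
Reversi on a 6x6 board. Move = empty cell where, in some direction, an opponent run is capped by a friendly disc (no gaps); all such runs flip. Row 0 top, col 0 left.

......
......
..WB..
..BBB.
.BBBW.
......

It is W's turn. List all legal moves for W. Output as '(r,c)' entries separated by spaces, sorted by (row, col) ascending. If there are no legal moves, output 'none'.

(1,2): no bracket -> illegal
(1,3): no bracket -> illegal
(1,4): no bracket -> illegal
(2,1): no bracket -> illegal
(2,4): flips 2 -> legal
(2,5): no bracket -> illegal
(3,0): no bracket -> illegal
(3,1): no bracket -> illegal
(3,5): no bracket -> illegal
(4,0): flips 3 -> legal
(4,5): no bracket -> illegal
(5,0): no bracket -> illegal
(5,1): no bracket -> illegal
(5,2): flips 2 -> legal
(5,3): no bracket -> illegal
(5,4): no bracket -> illegal

Answer: (2,4) (4,0) (5,2)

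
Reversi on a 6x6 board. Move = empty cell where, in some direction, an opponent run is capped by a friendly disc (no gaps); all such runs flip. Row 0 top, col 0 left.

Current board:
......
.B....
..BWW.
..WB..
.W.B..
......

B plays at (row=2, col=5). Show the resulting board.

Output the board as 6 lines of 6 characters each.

Answer: ......
.B....
..BBBB
..WB..
.W.B..
......

Derivation:
Place B at (2,5); scan 8 dirs for brackets.
Dir NW: first cell '.' (not opp) -> no flip
Dir N: first cell '.' (not opp) -> no flip
Dir NE: edge -> no flip
Dir W: opp run (2,4) (2,3) capped by B -> flip
Dir E: edge -> no flip
Dir SW: first cell '.' (not opp) -> no flip
Dir S: first cell '.' (not opp) -> no flip
Dir SE: edge -> no flip
All flips: (2,3) (2,4)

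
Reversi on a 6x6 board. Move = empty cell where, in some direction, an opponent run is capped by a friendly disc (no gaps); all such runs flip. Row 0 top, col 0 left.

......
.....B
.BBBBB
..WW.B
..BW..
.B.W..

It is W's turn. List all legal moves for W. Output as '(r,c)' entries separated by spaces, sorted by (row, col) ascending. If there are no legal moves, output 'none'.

Answer: (1,0) (1,1) (1,2) (1,3) (1,4) (3,1) (4,1) (5,2)

Derivation:
(0,4): no bracket -> illegal
(0,5): no bracket -> illegal
(1,0): flips 1 -> legal
(1,1): flips 1 -> legal
(1,2): flips 1 -> legal
(1,3): flips 1 -> legal
(1,4): flips 1 -> legal
(2,0): no bracket -> illegal
(3,0): no bracket -> illegal
(3,1): flips 1 -> legal
(3,4): no bracket -> illegal
(4,0): no bracket -> illegal
(4,1): flips 1 -> legal
(4,4): no bracket -> illegal
(4,5): no bracket -> illegal
(5,0): no bracket -> illegal
(5,2): flips 1 -> legal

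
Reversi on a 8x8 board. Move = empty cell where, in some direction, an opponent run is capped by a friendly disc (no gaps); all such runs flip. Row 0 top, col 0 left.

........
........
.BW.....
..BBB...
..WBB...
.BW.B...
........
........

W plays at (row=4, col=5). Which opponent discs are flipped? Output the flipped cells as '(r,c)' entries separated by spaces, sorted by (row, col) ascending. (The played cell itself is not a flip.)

Answer: (4,3) (4,4)

Derivation:
Dir NW: opp run (3,4), next='.' -> no flip
Dir N: first cell '.' (not opp) -> no flip
Dir NE: first cell '.' (not opp) -> no flip
Dir W: opp run (4,4) (4,3) capped by W -> flip
Dir E: first cell '.' (not opp) -> no flip
Dir SW: opp run (5,4), next='.' -> no flip
Dir S: first cell '.' (not opp) -> no flip
Dir SE: first cell '.' (not opp) -> no flip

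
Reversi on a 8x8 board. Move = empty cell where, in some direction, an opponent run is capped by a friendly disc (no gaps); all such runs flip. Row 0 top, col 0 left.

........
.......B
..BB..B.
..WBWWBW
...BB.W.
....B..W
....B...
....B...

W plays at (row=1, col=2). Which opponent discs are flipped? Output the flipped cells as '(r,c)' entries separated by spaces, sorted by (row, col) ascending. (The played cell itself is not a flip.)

Answer: (2,2) (2,3)

Derivation:
Dir NW: first cell '.' (not opp) -> no flip
Dir N: first cell '.' (not opp) -> no flip
Dir NE: first cell '.' (not opp) -> no flip
Dir W: first cell '.' (not opp) -> no flip
Dir E: first cell '.' (not opp) -> no flip
Dir SW: first cell '.' (not opp) -> no flip
Dir S: opp run (2,2) capped by W -> flip
Dir SE: opp run (2,3) capped by W -> flip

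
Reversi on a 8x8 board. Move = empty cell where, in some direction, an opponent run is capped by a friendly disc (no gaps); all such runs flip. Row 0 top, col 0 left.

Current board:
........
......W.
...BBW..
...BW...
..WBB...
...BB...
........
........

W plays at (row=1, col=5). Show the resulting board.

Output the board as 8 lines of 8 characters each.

Answer: ........
.....WW.
...BWW..
...WW...
..WBB...
...BB...
........
........

Derivation:
Place W at (1,5); scan 8 dirs for brackets.
Dir NW: first cell '.' (not opp) -> no flip
Dir N: first cell '.' (not opp) -> no flip
Dir NE: first cell '.' (not opp) -> no flip
Dir W: first cell '.' (not opp) -> no flip
Dir E: first cell 'W' (not opp) -> no flip
Dir SW: opp run (2,4) (3,3) capped by W -> flip
Dir S: first cell 'W' (not opp) -> no flip
Dir SE: first cell '.' (not opp) -> no flip
All flips: (2,4) (3,3)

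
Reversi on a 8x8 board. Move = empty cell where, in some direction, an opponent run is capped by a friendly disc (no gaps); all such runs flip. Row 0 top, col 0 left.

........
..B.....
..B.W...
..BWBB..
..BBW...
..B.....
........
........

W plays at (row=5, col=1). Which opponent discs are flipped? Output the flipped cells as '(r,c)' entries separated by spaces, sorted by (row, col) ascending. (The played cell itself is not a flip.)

Answer: (4,2)

Derivation:
Dir NW: first cell '.' (not opp) -> no flip
Dir N: first cell '.' (not opp) -> no flip
Dir NE: opp run (4,2) capped by W -> flip
Dir W: first cell '.' (not opp) -> no flip
Dir E: opp run (5,2), next='.' -> no flip
Dir SW: first cell '.' (not opp) -> no flip
Dir S: first cell '.' (not opp) -> no flip
Dir SE: first cell '.' (not opp) -> no flip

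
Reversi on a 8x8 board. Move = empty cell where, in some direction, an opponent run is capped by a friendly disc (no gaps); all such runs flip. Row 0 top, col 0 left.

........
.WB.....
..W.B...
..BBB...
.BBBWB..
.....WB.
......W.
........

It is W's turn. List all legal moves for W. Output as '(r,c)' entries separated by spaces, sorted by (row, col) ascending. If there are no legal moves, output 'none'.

(0,1): no bracket -> illegal
(0,2): flips 1 -> legal
(0,3): no bracket -> illegal
(1,3): flips 1 -> legal
(1,4): flips 2 -> legal
(1,5): no bracket -> illegal
(2,1): no bracket -> illegal
(2,3): no bracket -> illegal
(2,5): no bracket -> illegal
(3,0): no bracket -> illegal
(3,1): no bracket -> illegal
(3,5): flips 1 -> legal
(3,6): no bracket -> illegal
(4,0): flips 3 -> legal
(4,6): flips 2 -> legal
(4,7): no bracket -> illegal
(5,0): no bracket -> illegal
(5,1): no bracket -> illegal
(5,2): flips 2 -> legal
(5,3): no bracket -> illegal
(5,4): no bracket -> illegal
(5,7): flips 1 -> legal
(6,5): no bracket -> illegal
(6,7): no bracket -> illegal

Answer: (0,2) (1,3) (1,4) (3,5) (4,0) (4,6) (5,2) (5,7)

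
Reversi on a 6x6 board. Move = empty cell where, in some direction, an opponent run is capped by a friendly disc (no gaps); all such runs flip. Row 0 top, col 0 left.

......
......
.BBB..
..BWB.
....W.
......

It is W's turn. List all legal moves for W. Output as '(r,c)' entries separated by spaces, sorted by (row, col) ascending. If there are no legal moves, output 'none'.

Answer: (1,1) (1,3) (2,4) (3,1) (3,5)

Derivation:
(1,0): no bracket -> illegal
(1,1): flips 1 -> legal
(1,2): no bracket -> illegal
(1,3): flips 1 -> legal
(1,4): no bracket -> illegal
(2,0): no bracket -> illegal
(2,4): flips 1 -> legal
(2,5): no bracket -> illegal
(3,0): no bracket -> illegal
(3,1): flips 1 -> legal
(3,5): flips 1 -> legal
(4,1): no bracket -> illegal
(4,2): no bracket -> illegal
(4,3): no bracket -> illegal
(4,5): no bracket -> illegal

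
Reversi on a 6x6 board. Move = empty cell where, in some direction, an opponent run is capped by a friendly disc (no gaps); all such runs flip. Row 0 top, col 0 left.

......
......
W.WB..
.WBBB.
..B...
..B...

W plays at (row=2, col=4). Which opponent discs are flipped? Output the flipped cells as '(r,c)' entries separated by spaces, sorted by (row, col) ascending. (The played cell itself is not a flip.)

Answer: (2,3)

Derivation:
Dir NW: first cell '.' (not opp) -> no flip
Dir N: first cell '.' (not opp) -> no flip
Dir NE: first cell '.' (not opp) -> no flip
Dir W: opp run (2,3) capped by W -> flip
Dir E: first cell '.' (not opp) -> no flip
Dir SW: opp run (3,3) (4,2), next='.' -> no flip
Dir S: opp run (3,4), next='.' -> no flip
Dir SE: first cell '.' (not opp) -> no flip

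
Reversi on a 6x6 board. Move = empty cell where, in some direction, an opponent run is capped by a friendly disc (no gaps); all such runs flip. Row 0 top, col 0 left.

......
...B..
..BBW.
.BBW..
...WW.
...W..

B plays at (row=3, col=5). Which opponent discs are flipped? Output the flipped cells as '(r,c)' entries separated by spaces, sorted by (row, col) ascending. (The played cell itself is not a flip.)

Dir NW: opp run (2,4) capped by B -> flip
Dir N: first cell '.' (not opp) -> no flip
Dir NE: edge -> no flip
Dir W: first cell '.' (not opp) -> no flip
Dir E: edge -> no flip
Dir SW: opp run (4,4) (5,3), next=edge -> no flip
Dir S: first cell '.' (not opp) -> no flip
Dir SE: edge -> no flip

Answer: (2,4)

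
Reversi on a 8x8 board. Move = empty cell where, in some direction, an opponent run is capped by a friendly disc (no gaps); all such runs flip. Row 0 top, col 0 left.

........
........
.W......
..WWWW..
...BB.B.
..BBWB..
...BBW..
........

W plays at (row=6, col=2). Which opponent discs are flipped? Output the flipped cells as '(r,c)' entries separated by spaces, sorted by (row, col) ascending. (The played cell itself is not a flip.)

Dir NW: first cell '.' (not opp) -> no flip
Dir N: opp run (5,2), next='.' -> no flip
Dir NE: opp run (5,3) (4,4) capped by W -> flip
Dir W: first cell '.' (not opp) -> no flip
Dir E: opp run (6,3) (6,4) capped by W -> flip
Dir SW: first cell '.' (not opp) -> no flip
Dir S: first cell '.' (not opp) -> no flip
Dir SE: first cell '.' (not opp) -> no flip

Answer: (4,4) (5,3) (6,3) (6,4)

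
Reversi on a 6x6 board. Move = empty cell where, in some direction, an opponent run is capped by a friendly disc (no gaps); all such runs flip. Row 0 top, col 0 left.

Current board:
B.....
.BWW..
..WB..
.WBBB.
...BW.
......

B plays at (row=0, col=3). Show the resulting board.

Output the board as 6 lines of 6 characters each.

Place B at (0,3); scan 8 dirs for brackets.
Dir NW: edge -> no flip
Dir N: edge -> no flip
Dir NE: edge -> no flip
Dir W: first cell '.' (not opp) -> no flip
Dir E: first cell '.' (not opp) -> no flip
Dir SW: opp run (1,2), next='.' -> no flip
Dir S: opp run (1,3) capped by B -> flip
Dir SE: first cell '.' (not opp) -> no flip
All flips: (1,3)

Answer: B..B..
.BWB..
..WB..
.WBBB.
...BW.
......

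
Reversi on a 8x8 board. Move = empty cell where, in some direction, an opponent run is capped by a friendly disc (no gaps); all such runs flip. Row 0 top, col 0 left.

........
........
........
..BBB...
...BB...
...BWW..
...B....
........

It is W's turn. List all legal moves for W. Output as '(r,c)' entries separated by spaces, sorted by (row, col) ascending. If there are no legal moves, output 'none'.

Answer: (2,1) (2,2) (2,4) (5,2) (7,2)

Derivation:
(2,1): flips 2 -> legal
(2,2): flips 2 -> legal
(2,3): no bracket -> illegal
(2,4): flips 2 -> legal
(2,5): no bracket -> illegal
(3,1): no bracket -> illegal
(3,5): no bracket -> illegal
(4,1): no bracket -> illegal
(4,2): no bracket -> illegal
(4,5): no bracket -> illegal
(5,2): flips 1 -> legal
(6,2): no bracket -> illegal
(6,4): no bracket -> illegal
(7,2): flips 1 -> legal
(7,3): no bracket -> illegal
(7,4): no bracket -> illegal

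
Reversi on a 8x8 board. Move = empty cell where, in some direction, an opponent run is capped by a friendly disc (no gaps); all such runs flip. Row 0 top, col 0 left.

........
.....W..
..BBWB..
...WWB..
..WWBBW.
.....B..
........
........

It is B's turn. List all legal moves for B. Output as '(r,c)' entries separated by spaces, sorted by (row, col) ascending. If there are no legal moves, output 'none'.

(0,4): no bracket -> illegal
(0,5): flips 1 -> legal
(0,6): no bracket -> illegal
(1,3): flips 1 -> legal
(1,4): flips 2 -> legal
(1,6): no bracket -> illegal
(2,6): no bracket -> illegal
(3,1): no bracket -> illegal
(3,2): flips 2 -> legal
(3,6): no bracket -> illegal
(3,7): flips 1 -> legal
(4,1): flips 2 -> legal
(4,7): flips 1 -> legal
(5,1): no bracket -> illegal
(5,2): flips 2 -> legal
(5,3): flips 2 -> legal
(5,4): no bracket -> illegal
(5,6): no bracket -> illegal
(5,7): flips 1 -> legal

Answer: (0,5) (1,3) (1,4) (3,2) (3,7) (4,1) (4,7) (5,2) (5,3) (5,7)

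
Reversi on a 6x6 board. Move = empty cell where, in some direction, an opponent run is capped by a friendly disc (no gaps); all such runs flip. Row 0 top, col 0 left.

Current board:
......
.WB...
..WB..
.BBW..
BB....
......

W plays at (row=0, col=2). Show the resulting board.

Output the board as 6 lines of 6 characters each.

Place W at (0,2); scan 8 dirs for brackets.
Dir NW: edge -> no flip
Dir N: edge -> no flip
Dir NE: edge -> no flip
Dir W: first cell '.' (not opp) -> no flip
Dir E: first cell '.' (not opp) -> no flip
Dir SW: first cell 'W' (not opp) -> no flip
Dir S: opp run (1,2) capped by W -> flip
Dir SE: first cell '.' (not opp) -> no flip
All flips: (1,2)

Answer: ..W...
.WW...
..WB..
.BBW..
BB....
......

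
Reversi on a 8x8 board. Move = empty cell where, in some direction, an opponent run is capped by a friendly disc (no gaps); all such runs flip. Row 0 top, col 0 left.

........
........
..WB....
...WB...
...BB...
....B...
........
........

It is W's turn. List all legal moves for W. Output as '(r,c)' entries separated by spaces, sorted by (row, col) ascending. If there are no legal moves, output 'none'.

Answer: (1,3) (2,4) (3,5) (5,3) (5,5)

Derivation:
(1,2): no bracket -> illegal
(1,3): flips 1 -> legal
(1,4): no bracket -> illegal
(2,4): flips 1 -> legal
(2,5): no bracket -> illegal
(3,2): no bracket -> illegal
(3,5): flips 1 -> legal
(4,2): no bracket -> illegal
(4,5): no bracket -> illegal
(5,2): no bracket -> illegal
(5,3): flips 1 -> legal
(5,5): flips 1 -> legal
(6,3): no bracket -> illegal
(6,4): no bracket -> illegal
(6,5): no bracket -> illegal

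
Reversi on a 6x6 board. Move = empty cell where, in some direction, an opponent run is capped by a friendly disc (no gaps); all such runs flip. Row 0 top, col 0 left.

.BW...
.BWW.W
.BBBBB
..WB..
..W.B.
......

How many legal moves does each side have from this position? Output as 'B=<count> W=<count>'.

Answer: B=9 W=9

Derivation:
-- B to move --
(0,3): flips 3 -> legal
(0,4): flips 1 -> legal
(0,5): flips 1 -> legal
(1,4): flips 2 -> legal
(3,1): flips 1 -> legal
(4,1): flips 1 -> legal
(4,3): flips 1 -> legal
(5,1): flips 1 -> legal
(5,2): flips 2 -> legal
(5,3): no bracket -> illegal
B mobility = 9
-- W to move --
(0,0): flips 1 -> legal
(1,0): flips 2 -> legal
(1,4): flips 1 -> legal
(2,0): flips 1 -> legal
(3,0): flips 1 -> legal
(3,1): flips 1 -> legal
(3,4): flips 2 -> legal
(3,5): flips 2 -> legal
(4,3): flips 2 -> legal
(4,5): no bracket -> illegal
(5,3): no bracket -> illegal
(5,4): no bracket -> illegal
(5,5): no bracket -> illegal
W mobility = 9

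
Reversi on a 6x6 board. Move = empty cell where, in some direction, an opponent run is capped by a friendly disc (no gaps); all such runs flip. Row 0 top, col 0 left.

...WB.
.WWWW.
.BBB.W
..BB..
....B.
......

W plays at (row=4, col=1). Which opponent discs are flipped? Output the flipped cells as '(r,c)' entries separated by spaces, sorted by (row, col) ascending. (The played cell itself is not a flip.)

Dir NW: first cell '.' (not opp) -> no flip
Dir N: first cell '.' (not opp) -> no flip
Dir NE: opp run (3,2) (2,3) capped by W -> flip
Dir W: first cell '.' (not opp) -> no flip
Dir E: first cell '.' (not opp) -> no flip
Dir SW: first cell '.' (not opp) -> no flip
Dir S: first cell '.' (not opp) -> no flip
Dir SE: first cell '.' (not opp) -> no flip

Answer: (2,3) (3,2)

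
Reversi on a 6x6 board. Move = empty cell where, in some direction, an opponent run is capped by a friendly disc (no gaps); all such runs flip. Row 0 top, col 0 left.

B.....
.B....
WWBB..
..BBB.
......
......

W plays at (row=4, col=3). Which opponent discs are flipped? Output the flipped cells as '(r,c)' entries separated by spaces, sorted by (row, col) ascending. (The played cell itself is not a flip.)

Answer: (3,2)

Derivation:
Dir NW: opp run (3,2) capped by W -> flip
Dir N: opp run (3,3) (2,3), next='.' -> no flip
Dir NE: opp run (3,4), next='.' -> no flip
Dir W: first cell '.' (not opp) -> no flip
Dir E: first cell '.' (not opp) -> no flip
Dir SW: first cell '.' (not opp) -> no flip
Dir S: first cell '.' (not opp) -> no flip
Dir SE: first cell '.' (not opp) -> no flip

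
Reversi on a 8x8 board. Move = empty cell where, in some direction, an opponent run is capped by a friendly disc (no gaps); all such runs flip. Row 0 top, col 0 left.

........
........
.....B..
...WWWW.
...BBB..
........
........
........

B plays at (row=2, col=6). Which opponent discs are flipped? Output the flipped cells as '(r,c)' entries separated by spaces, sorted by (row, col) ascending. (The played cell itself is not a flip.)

Answer: (3,5)

Derivation:
Dir NW: first cell '.' (not opp) -> no flip
Dir N: first cell '.' (not opp) -> no flip
Dir NE: first cell '.' (not opp) -> no flip
Dir W: first cell 'B' (not opp) -> no flip
Dir E: first cell '.' (not opp) -> no flip
Dir SW: opp run (3,5) capped by B -> flip
Dir S: opp run (3,6), next='.' -> no flip
Dir SE: first cell '.' (not opp) -> no flip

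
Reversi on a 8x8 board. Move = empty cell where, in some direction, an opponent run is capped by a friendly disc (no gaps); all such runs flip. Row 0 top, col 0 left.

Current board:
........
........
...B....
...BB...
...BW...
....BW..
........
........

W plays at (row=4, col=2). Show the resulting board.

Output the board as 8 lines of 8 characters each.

Place W at (4,2); scan 8 dirs for brackets.
Dir NW: first cell '.' (not opp) -> no flip
Dir N: first cell '.' (not opp) -> no flip
Dir NE: opp run (3,3), next='.' -> no flip
Dir W: first cell '.' (not opp) -> no flip
Dir E: opp run (4,3) capped by W -> flip
Dir SW: first cell '.' (not opp) -> no flip
Dir S: first cell '.' (not opp) -> no flip
Dir SE: first cell '.' (not opp) -> no flip
All flips: (4,3)

Answer: ........
........
...B....
...BB...
..WWW...
....BW..
........
........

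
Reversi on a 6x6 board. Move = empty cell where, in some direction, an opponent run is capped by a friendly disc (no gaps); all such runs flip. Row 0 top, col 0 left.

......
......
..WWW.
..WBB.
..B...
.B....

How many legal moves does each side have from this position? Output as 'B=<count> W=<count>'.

Answer: B=6 W=5

Derivation:
-- B to move --
(1,1): flips 1 -> legal
(1,2): flips 3 -> legal
(1,3): flips 1 -> legal
(1,4): flips 1 -> legal
(1,5): flips 1 -> legal
(2,1): no bracket -> illegal
(2,5): no bracket -> illegal
(3,1): flips 1 -> legal
(3,5): no bracket -> illegal
(4,1): no bracket -> illegal
(4,3): no bracket -> illegal
B mobility = 6
-- W to move --
(2,5): no bracket -> illegal
(3,1): no bracket -> illegal
(3,5): flips 2 -> legal
(4,0): no bracket -> illegal
(4,1): no bracket -> illegal
(4,3): flips 1 -> legal
(4,4): flips 2 -> legal
(4,5): flips 1 -> legal
(5,0): no bracket -> illegal
(5,2): flips 1 -> legal
(5,3): no bracket -> illegal
W mobility = 5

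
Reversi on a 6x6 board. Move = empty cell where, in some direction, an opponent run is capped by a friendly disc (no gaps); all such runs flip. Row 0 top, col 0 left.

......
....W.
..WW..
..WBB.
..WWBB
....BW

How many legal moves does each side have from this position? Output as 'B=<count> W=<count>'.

-- B to move --
(0,3): no bracket -> illegal
(0,4): no bracket -> illegal
(0,5): no bracket -> illegal
(1,1): flips 1 -> legal
(1,2): flips 1 -> legal
(1,3): flips 1 -> legal
(1,5): no bracket -> illegal
(2,1): flips 2 -> legal
(2,4): no bracket -> illegal
(2,5): no bracket -> illegal
(3,1): flips 1 -> legal
(4,1): flips 2 -> legal
(5,1): flips 1 -> legal
(5,2): flips 1 -> legal
(5,3): flips 1 -> legal
B mobility = 9
-- W to move --
(2,4): flips 1 -> legal
(2,5): flips 1 -> legal
(3,5): flips 3 -> legal
(5,3): flips 1 -> legal
W mobility = 4

Answer: B=9 W=4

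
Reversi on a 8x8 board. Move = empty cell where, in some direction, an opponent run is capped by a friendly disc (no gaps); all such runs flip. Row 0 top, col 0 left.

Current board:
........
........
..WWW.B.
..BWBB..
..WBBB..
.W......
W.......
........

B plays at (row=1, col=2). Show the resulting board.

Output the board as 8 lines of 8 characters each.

Answer: ........
..B.....
..BBW.B.
..BWBB..
..WBBB..
.W......
W.......
........

Derivation:
Place B at (1,2); scan 8 dirs for brackets.
Dir NW: first cell '.' (not opp) -> no flip
Dir N: first cell '.' (not opp) -> no flip
Dir NE: first cell '.' (not opp) -> no flip
Dir W: first cell '.' (not opp) -> no flip
Dir E: first cell '.' (not opp) -> no flip
Dir SW: first cell '.' (not opp) -> no flip
Dir S: opp run (2,2) capped by B -> flip
Dir SE: opp run (2,3) capped by B -> flip
All flips: (2,2) (2,3)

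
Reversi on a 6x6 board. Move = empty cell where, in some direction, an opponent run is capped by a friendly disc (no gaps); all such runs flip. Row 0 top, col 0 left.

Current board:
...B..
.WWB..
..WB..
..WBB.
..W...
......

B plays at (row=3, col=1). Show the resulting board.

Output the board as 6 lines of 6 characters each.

Answer: ...B..
.WWB..
..BB..
.BBBB.
..W...
......

Derivation:
Place B at (3,1); scan 8 dirs for brackets.
Dir NW: first cell '.' (not opp) -> no flip
Dir N: first cell '.' (not opp) -> no flip
Dir NE: opp run (2,2) capped by B -> flip
Dir W: first cell '.' (not opp) -> no flip
Dir E: opp run (3,2) capped by B -> flip
Dir SW: first cell '.' (not opp) -> no flip
Dir S: first cell '.' (not opp) -> no flip
Dir SE: opp run (4,2), next='.' -> no flip
All flips: (2,2) (3,2)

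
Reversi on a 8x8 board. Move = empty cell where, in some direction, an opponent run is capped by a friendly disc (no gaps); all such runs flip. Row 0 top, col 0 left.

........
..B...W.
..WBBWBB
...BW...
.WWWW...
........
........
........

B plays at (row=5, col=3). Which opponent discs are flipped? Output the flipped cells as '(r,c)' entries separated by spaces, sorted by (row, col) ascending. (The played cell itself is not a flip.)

Dir NW: opp run (4,2), next='.' -> no flip
Dir N: opp run (4,3) capped by B -> flip
Dir NE: opp run (4,4), next='.' -> no flip
Dir W: first cell '.' (not opp) -> no flip
Dir E: first cell '.' (not opp) -> no flip
Dir SW: first cell '.' (not opp) -> no flip
Dir S: first cell '.' (not opp) -> no flip
Dir SE: first cell '.' (not opp) -> no flip

Answer: (4,3)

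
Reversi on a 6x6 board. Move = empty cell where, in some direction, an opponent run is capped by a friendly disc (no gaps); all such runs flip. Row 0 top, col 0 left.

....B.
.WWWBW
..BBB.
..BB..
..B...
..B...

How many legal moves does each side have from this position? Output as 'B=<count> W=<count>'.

Answer: B=5 W=6

Derivation:
-- B to move --
(0,0): flips 1 -> legal
(0,1): flips 1 -> legal
(0,2): flips 2 -> legal
(0,3): flips 1 -> legal
(0,5): no bracket -> illegal
(1,0): flips 3 -> legal
(2,0): no bracket -> illegal
(2,1): no bracket -> illegal
(2,5): no bracket -> illegal
B mobility = 5
-- W to move --
(0,3): no bracket -> illegal
(0,5): no bracket -> illegal
(2,1): no bracket -> illegal
(2,5): no bracket -> illegal
(3,1): flips 1 -> legal
(3,4): flips 1 -> legal
(3,5): flips 1 -> legal
(4,1): no bracket -> illegal
(4,3): flips 2 -> legal
(4,4): flips 2 -> legal
(5,1): flips 3 -> legal
(5,3): no bracket -> illegal
W mobility = 6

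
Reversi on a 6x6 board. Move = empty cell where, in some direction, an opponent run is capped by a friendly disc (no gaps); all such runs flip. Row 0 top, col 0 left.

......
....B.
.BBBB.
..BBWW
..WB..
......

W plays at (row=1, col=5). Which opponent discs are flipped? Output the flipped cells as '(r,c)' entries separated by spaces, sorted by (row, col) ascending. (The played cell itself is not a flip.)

Dir NW: first cell '.' (not opp) -> no flip
Dir N: first cell '.' (not opp) -> no flip
Dir NE: edge -> no flip
Dir W: opp run (1,4), next='.' -> no flip
Dir E: edge -> no flip
Dir SW: opp run (2,4) (3,3) capped by W -> flip
Dir S: first cell '.' (not opp) -> no flip
Dir SE: edge -> no flip

Answer: (2,4) (3,3)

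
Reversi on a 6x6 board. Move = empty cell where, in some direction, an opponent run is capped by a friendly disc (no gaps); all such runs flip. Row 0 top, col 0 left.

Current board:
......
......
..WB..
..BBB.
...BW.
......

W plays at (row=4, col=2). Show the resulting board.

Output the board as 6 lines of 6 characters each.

Answer: ......
......
..WB..
..WBB.
..WWW.
......

Derivation:
Place W at (4,2); scan 8 dirs for brackets.
Dir NW: first cell '.' (not opp) -> no flip
Dir N: opp run (3,2) capped by W -> flip
Dir NE: opp run (3,3), next='.' -> no flip
Dir W: first cell '.' (not opp) -> no flip
Dir E: opp run (4,3) capped by W -> flip
Dir SW: first cell '.' (not opp) -> no flip
Dir S: first cell '.' (not opp) -> no flip
Dir SE: first cell '.' (not opp) -> no flip
All flips: (3,2) (4,3)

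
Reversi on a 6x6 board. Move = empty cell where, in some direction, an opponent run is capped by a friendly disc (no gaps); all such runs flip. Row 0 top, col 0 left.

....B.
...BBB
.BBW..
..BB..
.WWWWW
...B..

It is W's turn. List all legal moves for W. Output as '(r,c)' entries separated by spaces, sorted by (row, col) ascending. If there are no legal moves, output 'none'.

(0,2): no bracket -> illegal
(0,3): flips 1 -> legal
(0,5): flips 1 -> legal
(1,0): flips 2 -> legal
(1,1): flips 2 -> legal
(1,2): flips 2 -> legal
(2,0): flips 2 -> legal
(2,4): flips 1 -> legal
(2,5): no bracket -> illegal
(3,0): no bracket -> illegal
(3,1): no bracket -> illegal
(3,4): no bracket -> illegal
(5,2): no bracket -> illegal
(5,4): no bracket -> illegal

Answer: (0,3) (0,5) (1,0) (1,1) (1,2) (2,0) (2,4)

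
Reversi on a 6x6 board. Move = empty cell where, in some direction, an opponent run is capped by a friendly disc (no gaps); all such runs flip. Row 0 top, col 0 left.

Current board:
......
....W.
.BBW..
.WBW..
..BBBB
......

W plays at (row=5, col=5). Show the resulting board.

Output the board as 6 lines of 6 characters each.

Answer: ......
....W.
.BBW..
.WBW..
..BBWB
.....W

Derivation:
Place W at (5,5); scan 8 dirs for brackets.
Dir NW: opp run (4,4) capped by W -> flip
Dir N: opp run (4,5), next='.' -> no flip
Dir NE: edge -> no flip
Dir W: first cell '.' (not opp) -> no flip
Dir E: edge -> no flip
Dir SW: edge -> no flip
Dir S: edge -> no flip
Dir SE: edge -> no flip
All flips: (4,4)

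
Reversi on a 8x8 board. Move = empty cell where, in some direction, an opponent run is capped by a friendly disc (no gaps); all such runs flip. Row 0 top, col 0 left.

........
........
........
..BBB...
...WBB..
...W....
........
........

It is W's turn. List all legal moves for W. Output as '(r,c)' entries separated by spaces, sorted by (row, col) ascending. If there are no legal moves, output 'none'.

(2,1): flips 1 -> legal
(2,2): no bracket -> illegal
(2,3): flips 1 -> legal
(2,4): no bracket -> illegal
(2,5): flips 1 -> legal
(3,1): no bracket -> illegal
(3,5): flips 1 -> legal
(3,6): no bracket -> illegal
(4,1): no bracket -> illegal
(4,2): no bracket -> illegal
(4,6): flips 2 -> legal
(5,4): no bracket -> illegal
(5,5): no bracket -> illegal
(5,6): no bracket -> illegal

Answer: (2,1) (2,3) (2,5) (3,5) (4,6)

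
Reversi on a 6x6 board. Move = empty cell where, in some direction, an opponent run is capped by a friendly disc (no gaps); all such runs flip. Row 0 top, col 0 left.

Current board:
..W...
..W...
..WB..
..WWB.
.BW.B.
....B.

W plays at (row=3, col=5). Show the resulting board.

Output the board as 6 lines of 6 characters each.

Answer: ..W...
..W...
..WB..
..WWWW
.BW.B.
....B.

Derivation:
Place W at (3,5); scan 8 dirs for brackets.
Dir NW: first cell '.' (not opp) -> no flip
Dir N: first cell '.' (not opp) -> no flip
Dir NE: edge -> no flip
Dir W: opp run (3,4) capped by W -> flip
Dir E: edge -> no flip
Dir SW: opp run (4,4), next='.' -> no flip
Dir S: first cell '.' (not opp) -> no flip
Dir SE: edge -> no flip
All flips: (3,4)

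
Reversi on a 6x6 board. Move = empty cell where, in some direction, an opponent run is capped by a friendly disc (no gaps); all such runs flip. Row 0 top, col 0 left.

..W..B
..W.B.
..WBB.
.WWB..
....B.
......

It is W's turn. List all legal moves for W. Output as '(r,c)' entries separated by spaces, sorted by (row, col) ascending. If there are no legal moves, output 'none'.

(0,3): no bracket -> illegal
(0,4): no bracket -> illegal
(1,3): no bracket -> illegal
(1,5): no bracket -> illegal
(2,5): flips 2 -> legal
(3,4): flips 2 -> legal
(3,5): no bracket -> illegal
(4,2): no bracket -> illegal
(4,3): no bracket -> illegal
(4,5): no bracket -> illegal
(5,3): no bracket -> illegal
(5,4): no bracket -> illegal
(5,5): flips 2 -> legal

Answer: (2,5) (3,4) (5,5)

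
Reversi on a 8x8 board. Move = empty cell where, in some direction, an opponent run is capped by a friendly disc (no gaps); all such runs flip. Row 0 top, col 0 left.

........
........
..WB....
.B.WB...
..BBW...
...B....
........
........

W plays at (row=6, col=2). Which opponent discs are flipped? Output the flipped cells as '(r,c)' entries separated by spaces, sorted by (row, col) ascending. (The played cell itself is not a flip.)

Answer: (5,3)

Derivation:
Dir NW: first cell '.' (not opp) -> no flip
Dir N: first cell '.' (not opp) -> no flip
Dir NE: opp run (5,3) capped by W -> flip
Dir W: first cell '.' (not opp) -> no flip
Dir E: first cell '.' (not opp) -> no flip
Dir SW: first cell '.' (not opp) -> no flip
Dir S: first cell '.' (not opp) -> no flip
Dir SE: first cell '.' (not opp) -> no flip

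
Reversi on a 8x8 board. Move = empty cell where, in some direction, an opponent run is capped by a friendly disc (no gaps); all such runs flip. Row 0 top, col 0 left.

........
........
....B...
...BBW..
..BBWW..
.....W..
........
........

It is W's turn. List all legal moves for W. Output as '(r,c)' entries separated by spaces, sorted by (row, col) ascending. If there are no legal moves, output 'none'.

Answer: (1,3) (1,4) (2,2) (2,3) (3,2) (4,1)

Derivation:
(1,3): flips 1 -> legal
(1,4): flips 2 -> legal
(1,5): no bracket -> illegal
(2,2): flips 1 -> legal
(2,3): flips 1 -> legal
(2,5): no bracket -> illegal
(3,1): no bracket -> illegal
(3,2): flips 2 -> legal
(4,1): flips 2 -> legal
(5,1): no bracket -> illegal
(5,2): no bracket -> illegal
(5,3): no bracket -> illegal
(5,4): no bracket -> illegal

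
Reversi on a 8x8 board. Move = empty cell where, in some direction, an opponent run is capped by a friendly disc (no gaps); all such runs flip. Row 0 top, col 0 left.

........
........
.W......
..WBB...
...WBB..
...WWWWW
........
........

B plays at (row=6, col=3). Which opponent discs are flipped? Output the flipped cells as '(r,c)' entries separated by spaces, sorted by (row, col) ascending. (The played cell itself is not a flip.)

Answer: (4,3) (5,3) (5,4)

Derivation:
Dir NW: first cell '.' (not opp) -> no flip
Dir N: opp run (5,3) (4,3) capped by B -> flip
Dir NE: opp run (5,4) capped by B -> flip
Dir W: first cell '.' (not opp) -> no flip
Dir E: first cell '.' (not opp) -> no flip
Dir SW: first cell '.' (not opp) -> no flip
Dir S: first cell '.' (not opp) -> no flip
Dir SE: first cell '.' (not opp) -> no flip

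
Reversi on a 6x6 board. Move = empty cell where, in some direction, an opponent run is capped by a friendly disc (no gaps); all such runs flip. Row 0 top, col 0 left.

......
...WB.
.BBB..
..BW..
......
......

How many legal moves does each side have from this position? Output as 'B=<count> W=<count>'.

-- B to move --
(0,2): no bracket -> illegal
(0,3): flips 1 -> legal
(0,4): flips 1 -> legal
(1,2): flips 1 -> legal
(2,4): no bracket -> illegal
(3,4): flips 1 -> legal
(4,2): no bracket -> illegal
(4,3): flips 1 -> legal
(4,4): flips 1 -> legal
B mobility = 6
-- W to move --
(0,3): no bracket -> illegal
(0,4): no bracket -> illegal
(0,5): no bracket -> illegal
(1,0): no bracket -> illegal
(1,1): flips 1 -> legal
(1,2): no bracket -> illegal
(1,5): flips 1 -> legal
(2,0): no bracket -> illegal
(2,4): no bracket -> illegal
(2,5): no bracket -> illegal
(3,0): no bracket -> illegal
(3,1): flips 2 -> legal
(3,4): no bracket -> illegal
(4,1): no bracket -> illegal
(4,2): no bracket -> illegal
(4,3): no bracket -> illegal
W mobility = 3

Answer: B=6 W=3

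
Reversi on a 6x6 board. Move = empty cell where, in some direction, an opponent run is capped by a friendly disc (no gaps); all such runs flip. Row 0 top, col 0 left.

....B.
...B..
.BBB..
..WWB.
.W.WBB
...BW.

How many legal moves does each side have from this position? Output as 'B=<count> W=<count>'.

Answer: B=5 W=10

Derivation:
-- B to move --
(2,4): no bracket -> illegal
(3,0): no bracket -> illegal
(3,1): flips 2 -> legal
(4,0): no bracket -> illegal
(4,2): flips 2 -> legal
(5,0): flips 2 -> legal
(5,1): no bracket -> illegal
(5,2): flips 1 -> legal
(5,5): flips 1 -> legal
B mobility = 5
-- W to move --
(0,2): no bracket -> illegal
(0,3): flips 2 -> legal
(0,5): no bracket -> illegal
(1,0): flips 1 -> legal
(1,1): flips 1 -> legal
(1,2): flips 1 -> legal
(1,4): flips 1 -> legal
(1,5): no bracket -> illegal
(2,0): no bracket -> illegal
(2,4): flips 2 -> legal
(2,5): flips 1 -> legal
(3,0): no bracket -> illegal
(3,1): no bracket -> illegal
(3,5): flips 1 -> legal
(4,2): no bracket -> illegal
(5,2): flips 1 -> legal
(5,5): flips 1 -> legal
W mobility = 10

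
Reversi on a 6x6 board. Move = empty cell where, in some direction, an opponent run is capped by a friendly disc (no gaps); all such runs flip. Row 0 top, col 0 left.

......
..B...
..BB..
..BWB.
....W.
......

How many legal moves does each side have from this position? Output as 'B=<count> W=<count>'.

Answer: B=3 W=5

Derivation:
-- B to move --
(2,4): no bracket -> illegal
(3,5): no bracket -> illegal
(4,2): no bracket -> illegal
(4,3): flips 1 -> legal
(4,5): no bracket -> illegal
(5,3): no bracket -> illegal
(5,4): flips 1 -> legal
(5,5): flips 2 -> legal
B mobility = 3
-- W to move --
(0,1): no bracket -> illegal
(0,2): no bracket -> illegal
(0,3): no bracket -> illegal
(1,1): flips 1 -> legal
(1,3): flips 1 -> legal
(1,4): no bracket -> illegal
(2,1): no bracket -> illegal
(2,4): flips 1 -> legal
(2,5): no bracket -> illegal
(3,1): flips 1 -> legal
(3,5): flips 1 -> legal
(4,1): no bracket -> illegal
(4,2): no bracket -> illegal
(4,3): no bracket -> illegal
(4,5): no bracket -> illegal
W mobility = 5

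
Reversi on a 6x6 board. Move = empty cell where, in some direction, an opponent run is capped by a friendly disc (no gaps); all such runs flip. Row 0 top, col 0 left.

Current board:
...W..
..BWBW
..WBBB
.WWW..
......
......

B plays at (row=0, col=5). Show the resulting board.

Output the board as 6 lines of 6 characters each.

Place B at (0,5); scan 8 dirs for brackets.
Dir NW: edge -> no flip
Dir N: edge -> no flip
Dir NE: edge -> no flip
Dir W: first cell '.' (not opp) -> no flip
Dir E: edge -> no flip
Dir SW: first cell 'B' (not opp) -> no flip
Dir S: opp run (1,5) capped by B -> flip
Dir SE: edge -> no flip
All flips: (1,5)

Answer: ...W.B
..BWBB
..WBBB
.WWW..
......
......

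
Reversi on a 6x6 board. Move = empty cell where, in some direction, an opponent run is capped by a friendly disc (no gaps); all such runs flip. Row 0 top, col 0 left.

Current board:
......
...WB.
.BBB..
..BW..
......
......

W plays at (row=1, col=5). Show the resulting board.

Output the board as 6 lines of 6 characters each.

Place W at (1,5); scan 8 dirs for brackets.
Dir NW: first cell '.' (not opp) -> no flip
Dir N: first cell '.' (not opp) -> no flip
Dir NE: edge -> no flip
Dir W: opp run (1,4) capped by W -> flip
Dir E: edge -> no flip
Dir SW: first cell '.' (not opp) -> no flip
Dir S: first cell '.' (not opp) -> no flip
Dir SE: edge -> no flip
All flips: (1,4)

Answer: ......
...WWW
.BBB..
..BW..
......
......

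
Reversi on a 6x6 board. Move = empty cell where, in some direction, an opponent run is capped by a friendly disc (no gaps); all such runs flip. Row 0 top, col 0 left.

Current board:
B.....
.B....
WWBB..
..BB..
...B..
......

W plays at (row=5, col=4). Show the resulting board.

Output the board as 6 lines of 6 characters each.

Answer: B.....
.B....
WWBB..
..WB..
...W..
....W.

Derivation:
Place W at (5,4); scan 8 dirs for brackets.
Dir NW: opp run (4,3) (3,2) capped by W -> flip
Dir N: first cell '.' (not opp) -> no flip
Dir NE: first cell '.' (not opp) -> no flip
Dir W: first cell '.' (not opp) -> no flip
Dir E: first cell '.' (not opp) -> no flip
Dir SW: edge -> no flip
Dir S: edge -> no flip
Dir SE: edge -> no flip
All flips: (3,2) (4,3)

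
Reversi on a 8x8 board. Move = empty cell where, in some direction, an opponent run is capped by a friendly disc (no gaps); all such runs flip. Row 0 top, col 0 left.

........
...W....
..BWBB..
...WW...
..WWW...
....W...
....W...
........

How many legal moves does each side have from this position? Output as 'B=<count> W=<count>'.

-- B to move --
(0,2): flips 1 -> legal
(0,3): no bracket -> illegal
(0,4): flips 1 -> legal
(1,2): no bracket -> illegal
(1,4): no bracket -> illegal
(3,1): no bracket -> illegal
(3,2): no bracket -> illegal
(3,5): no bracket -> illegal
(4,1): no bracket -> illegal
(4,5): no bracket -> illegal
(5,1): flips 2 -> legal
(5,2): flips 2 -> legal
(5,3): no bracket -> illegal
(5,5): flips 2 -> legal
(6,3): no bracket -> illegal
(6,5): no bracket -> illegal
(7,3): no bracket -> illegal
(7,4): flips 4 -> legal
(7,5): no bracket -> illegal
B mobility = 6
-- W to move --
(1,1): flips 1 -> legal
(1,2): no bracket -> illegal
(1,4): flips 1 -> legal
(1,5): flips 1 -> legal
(1,6): flips 1 -> legal
(2,1): flips 1 -> legal
(2,6): flips 2 -> legal
(3,1): flips 1 -> legal
(3,2): no bracket -> illegal
(3,5): flips 1 -> legal
(3,6): no bracket -> illegal
W mobility = 8

Answer: B=6 W=8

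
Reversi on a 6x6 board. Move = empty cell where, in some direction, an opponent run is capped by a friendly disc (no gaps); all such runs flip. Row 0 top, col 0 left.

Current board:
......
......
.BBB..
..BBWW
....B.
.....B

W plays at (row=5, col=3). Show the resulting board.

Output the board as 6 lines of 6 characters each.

Place W at (5,3); scan 8 dirs for brackets.
Dir NW: first cell '.' (not opp) -> no flip
Dir N: first cell '.' (not opp) -> no flip
Dir NE: opp run (4,4) capped by W -> flip
Dir W: first cell '.' (not opp) -> no flip
Dir E: first cell '.' (not opp) -> no flip
Dir SW: edge -> no flip
Dir S: edge -> no flip
Dir SE: edge -> no flip
All flips: (4,4)

Answer: ......
......
.BBB..
..BBWW
....W.
...W.B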